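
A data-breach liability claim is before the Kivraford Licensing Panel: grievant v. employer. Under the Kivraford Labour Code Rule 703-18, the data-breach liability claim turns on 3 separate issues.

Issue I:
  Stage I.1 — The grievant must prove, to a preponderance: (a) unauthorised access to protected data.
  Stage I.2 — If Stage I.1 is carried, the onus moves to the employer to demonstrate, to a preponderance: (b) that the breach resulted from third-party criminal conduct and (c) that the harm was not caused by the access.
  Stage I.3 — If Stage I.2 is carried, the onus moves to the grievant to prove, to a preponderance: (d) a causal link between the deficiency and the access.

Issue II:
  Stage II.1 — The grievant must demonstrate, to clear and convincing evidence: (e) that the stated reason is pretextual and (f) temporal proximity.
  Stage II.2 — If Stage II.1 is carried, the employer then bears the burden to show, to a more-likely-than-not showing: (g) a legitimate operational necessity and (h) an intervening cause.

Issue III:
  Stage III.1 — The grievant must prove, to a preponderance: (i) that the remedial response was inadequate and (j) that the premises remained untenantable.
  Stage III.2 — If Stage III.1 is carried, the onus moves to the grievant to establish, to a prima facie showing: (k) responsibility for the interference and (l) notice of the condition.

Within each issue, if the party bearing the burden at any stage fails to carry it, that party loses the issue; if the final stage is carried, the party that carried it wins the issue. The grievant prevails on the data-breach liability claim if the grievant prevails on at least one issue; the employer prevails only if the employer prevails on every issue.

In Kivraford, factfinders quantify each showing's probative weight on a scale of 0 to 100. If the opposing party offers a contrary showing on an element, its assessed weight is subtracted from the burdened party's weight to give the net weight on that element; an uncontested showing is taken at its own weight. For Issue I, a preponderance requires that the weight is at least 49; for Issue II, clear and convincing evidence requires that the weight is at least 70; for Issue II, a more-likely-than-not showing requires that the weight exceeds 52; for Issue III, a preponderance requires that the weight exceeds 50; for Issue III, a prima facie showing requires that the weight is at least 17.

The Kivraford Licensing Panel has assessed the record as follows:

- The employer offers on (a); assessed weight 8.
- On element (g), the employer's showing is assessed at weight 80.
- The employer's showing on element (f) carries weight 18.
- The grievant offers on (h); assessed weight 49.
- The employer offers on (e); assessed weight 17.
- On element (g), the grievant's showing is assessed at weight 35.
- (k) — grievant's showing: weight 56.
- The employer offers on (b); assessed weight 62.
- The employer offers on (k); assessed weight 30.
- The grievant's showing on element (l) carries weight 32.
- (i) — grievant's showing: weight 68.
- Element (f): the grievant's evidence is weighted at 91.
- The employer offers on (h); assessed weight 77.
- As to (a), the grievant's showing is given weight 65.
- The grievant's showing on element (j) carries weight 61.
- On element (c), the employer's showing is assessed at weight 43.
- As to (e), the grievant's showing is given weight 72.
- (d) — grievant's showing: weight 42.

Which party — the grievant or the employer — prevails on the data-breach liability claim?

— Issue I —
Stage I.1 (grievant, a preponderance, weight is at least 49): (a) net 65−8=57 ≥ 49 — meets.
  Stage I.1 is satisfied; the onus moves to the employer.
Stage I.2 (employer, a preponderance, weight is at least 49): (b) 62 ≥ 49 — meets; (c) 43 < 49 — fails.
  Not every element is met, so the employer fails to carry Stage I.2.
The analysis ends at Stage I.2; the grievant prevails on this issue.
— Issue II —
Stage II.1 — burden on grievant; standard: clear and convincing evidence (weight is at least 70).
    (e): 72 − 17 = 55 < 70 [not met]
    (f): 91 − 18 = 73 ≥ 70 [met]
  Stage II.1 not carried; the grievant fails its burden.
The employer prevails on this issue.
— Issue III —
At Stage III.1 the grievant must meet a preponderance (weight exceeds 50): on (i) the weight is 68, which does exceed 50, so (i) meets the standard; on (j) the weight is 61, which does exceed 50, so (j) meets the standard.
  Stage III.1 is satisfied; the grievant continues to bear the burden.
At Stage III.2 the grievant must meet a prima facie showing (weight is at least 17): on (k) the weight is 56 less the opposing 30 gives net 26, which does reach 17, so (k) meets the standard; on (l) the weight is 32, ≥ 17, so (l) meets the standard.
  Stage III.2 carried; the final stage is satisfied.
With every stage satisfied, the grievant prevails on this issue.
Per-issue: Issue I → grievant; Issue II → employer; Issue III → grievant. The grievant must prevail on at least one issue; overall, the grievant prevails.

grievant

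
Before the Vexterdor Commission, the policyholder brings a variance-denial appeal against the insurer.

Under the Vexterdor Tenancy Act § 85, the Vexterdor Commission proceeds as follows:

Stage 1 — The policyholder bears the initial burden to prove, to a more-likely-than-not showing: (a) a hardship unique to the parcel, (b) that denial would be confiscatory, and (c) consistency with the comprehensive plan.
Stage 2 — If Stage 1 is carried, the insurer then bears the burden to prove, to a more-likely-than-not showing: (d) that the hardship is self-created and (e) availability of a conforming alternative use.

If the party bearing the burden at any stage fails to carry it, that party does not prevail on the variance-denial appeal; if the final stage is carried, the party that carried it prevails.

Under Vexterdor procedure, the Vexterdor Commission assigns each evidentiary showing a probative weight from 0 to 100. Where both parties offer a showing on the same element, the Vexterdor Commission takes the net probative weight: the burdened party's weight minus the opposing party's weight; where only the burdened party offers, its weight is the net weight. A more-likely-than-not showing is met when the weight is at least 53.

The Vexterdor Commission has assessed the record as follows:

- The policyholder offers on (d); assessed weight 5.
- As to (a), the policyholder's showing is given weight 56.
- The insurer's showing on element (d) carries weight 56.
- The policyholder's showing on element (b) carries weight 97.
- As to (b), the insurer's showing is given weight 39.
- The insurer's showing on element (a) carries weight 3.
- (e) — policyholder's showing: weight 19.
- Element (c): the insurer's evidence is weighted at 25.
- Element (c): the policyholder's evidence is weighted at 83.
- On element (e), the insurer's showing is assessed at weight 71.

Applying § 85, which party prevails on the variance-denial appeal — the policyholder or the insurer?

policyholder

Stage 1 — burden on policyholder; standard: a more-likely-than-not showing (weight is at least 53).
    (a): 56 − 3 = 53 ≥ 53 [met]
    (b): 97 − 39 = 58 ≥ 53 [met]
    (c): 83 − 25 = 58 ≥ 53 [met]
  Stage 1 is satisfied; the onus moves to the insurer.
Stage 2 — burden on insurer; standard: a more-likely-than-not showing (weight is at least 53).
    (d): 56 − 5 = 51 < 53 [not met]
    (e): 71 − 19 = 52 < 53 [not met]
  Not every element is met, so the insurer fails to carry Stage 2.
The analysis ends at Stage 2; the policyholder prevails.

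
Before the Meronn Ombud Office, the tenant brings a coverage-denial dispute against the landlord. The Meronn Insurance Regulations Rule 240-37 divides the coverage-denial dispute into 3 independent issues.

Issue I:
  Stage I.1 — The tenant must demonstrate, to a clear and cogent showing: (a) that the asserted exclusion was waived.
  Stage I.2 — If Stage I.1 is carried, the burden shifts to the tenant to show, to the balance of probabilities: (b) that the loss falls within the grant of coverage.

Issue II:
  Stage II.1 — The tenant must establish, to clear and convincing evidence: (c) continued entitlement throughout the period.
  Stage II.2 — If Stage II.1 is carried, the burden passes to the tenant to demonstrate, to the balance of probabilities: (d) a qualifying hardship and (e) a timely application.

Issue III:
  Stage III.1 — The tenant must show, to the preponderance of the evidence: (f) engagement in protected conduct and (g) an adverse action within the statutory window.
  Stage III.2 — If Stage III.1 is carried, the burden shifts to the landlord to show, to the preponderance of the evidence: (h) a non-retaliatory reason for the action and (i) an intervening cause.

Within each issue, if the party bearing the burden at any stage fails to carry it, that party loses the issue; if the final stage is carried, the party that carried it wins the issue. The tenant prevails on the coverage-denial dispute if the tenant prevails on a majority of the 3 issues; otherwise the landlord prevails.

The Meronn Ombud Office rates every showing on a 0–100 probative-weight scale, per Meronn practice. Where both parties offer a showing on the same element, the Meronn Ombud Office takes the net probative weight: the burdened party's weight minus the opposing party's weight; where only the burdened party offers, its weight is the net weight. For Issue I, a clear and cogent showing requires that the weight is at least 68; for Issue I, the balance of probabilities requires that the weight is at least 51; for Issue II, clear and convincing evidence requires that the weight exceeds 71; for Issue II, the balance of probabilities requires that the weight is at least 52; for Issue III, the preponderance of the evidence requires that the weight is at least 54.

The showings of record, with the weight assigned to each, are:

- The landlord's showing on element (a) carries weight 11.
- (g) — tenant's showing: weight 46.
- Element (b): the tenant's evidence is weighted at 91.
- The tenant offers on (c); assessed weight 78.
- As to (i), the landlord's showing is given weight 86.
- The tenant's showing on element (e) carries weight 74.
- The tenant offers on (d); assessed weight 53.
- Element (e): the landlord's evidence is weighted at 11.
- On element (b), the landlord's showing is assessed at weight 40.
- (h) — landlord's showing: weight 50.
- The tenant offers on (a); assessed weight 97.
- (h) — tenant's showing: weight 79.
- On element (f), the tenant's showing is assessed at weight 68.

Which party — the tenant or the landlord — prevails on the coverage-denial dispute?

— Issue I —
At Stage I.1 the tenant must meet a clear and cogent showing (weight is at least 68): on (a) the weight is 97 less the opposing 11 gives net 86, which does reach 68, so (a) meets the standard.
  Stage I.1 is satisfied; the tenant continues to bear the burden.
At Stage I.2 the tenant must meet the balance of probabilities (weight is at least 51): on (b) the weight is 91 less the opposing 40 gives net 51, ≥ 51, so (b) meets the standard.
  All elements met at the final stage.
All stages carried — the tenant prevails on this issue.
— Issue II —
Stage II.1 — burden on tenant; standard: clear and convincing evidence (weight exceeds 71).
    (c): 78 > 71 [met]
  Stage II.1 carried; the burden remains with the tenant.
Stage II.2 — burden on tenant; standard: the balance of probabilities (weight is at least 52).
    (d): 53 ≥ 52 [met]
    (e): 74 − 11 = 63 ≥ 52 [met]
  Stage II.2 carried; the final stage is satisfied.
Every stage carried; the tenant prevails on this issue.
— Issue III —
Stage III.1 — burden on tenant; standard: the preponderance of the evidence (weight is at least 54).
    (f): 68 ≥ 54 [met]
    (g): 46 < 54 [not met]
  Stage III.1 not carried; the tenant fails its burden.
The analysis ends at Stage III.1; the landlord prevails on this issue.
Per-issue: Issue I → tenant; Issue II → tenant; Issue III → landlord. The tenant must prevail on a majority of issues; overall, the tenant prevails.

tenant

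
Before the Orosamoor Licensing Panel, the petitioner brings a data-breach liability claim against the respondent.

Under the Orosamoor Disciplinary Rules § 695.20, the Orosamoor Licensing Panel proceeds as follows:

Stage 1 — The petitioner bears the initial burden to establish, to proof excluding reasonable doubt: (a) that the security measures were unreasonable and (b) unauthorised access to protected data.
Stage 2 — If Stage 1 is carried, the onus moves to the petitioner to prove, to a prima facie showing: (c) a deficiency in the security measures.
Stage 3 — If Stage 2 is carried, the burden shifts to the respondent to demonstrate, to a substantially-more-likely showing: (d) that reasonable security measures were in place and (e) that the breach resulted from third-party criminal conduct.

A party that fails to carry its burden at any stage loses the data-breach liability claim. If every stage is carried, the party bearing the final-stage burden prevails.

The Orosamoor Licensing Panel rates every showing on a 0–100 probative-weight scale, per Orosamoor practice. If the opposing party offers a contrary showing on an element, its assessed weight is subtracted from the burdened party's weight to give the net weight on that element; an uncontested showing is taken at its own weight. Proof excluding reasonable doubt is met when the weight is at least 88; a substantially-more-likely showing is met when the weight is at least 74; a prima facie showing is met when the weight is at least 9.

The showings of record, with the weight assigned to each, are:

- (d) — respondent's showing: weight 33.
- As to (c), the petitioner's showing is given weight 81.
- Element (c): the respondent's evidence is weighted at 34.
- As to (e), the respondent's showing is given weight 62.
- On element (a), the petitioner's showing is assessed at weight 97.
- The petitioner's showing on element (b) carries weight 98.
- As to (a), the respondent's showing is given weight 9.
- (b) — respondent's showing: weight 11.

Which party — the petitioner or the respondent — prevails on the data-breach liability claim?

Stage 1 (petitioner, proof excluding reasonable doubt, weight is at least 88): (a) net 97−9=88 ≥ 88 — meets; (b) net 98−11=87 < 88 — fails.
  Not every element is met, so the petitioner fails to carry Stage 1.
So the respondent prevails.

respondent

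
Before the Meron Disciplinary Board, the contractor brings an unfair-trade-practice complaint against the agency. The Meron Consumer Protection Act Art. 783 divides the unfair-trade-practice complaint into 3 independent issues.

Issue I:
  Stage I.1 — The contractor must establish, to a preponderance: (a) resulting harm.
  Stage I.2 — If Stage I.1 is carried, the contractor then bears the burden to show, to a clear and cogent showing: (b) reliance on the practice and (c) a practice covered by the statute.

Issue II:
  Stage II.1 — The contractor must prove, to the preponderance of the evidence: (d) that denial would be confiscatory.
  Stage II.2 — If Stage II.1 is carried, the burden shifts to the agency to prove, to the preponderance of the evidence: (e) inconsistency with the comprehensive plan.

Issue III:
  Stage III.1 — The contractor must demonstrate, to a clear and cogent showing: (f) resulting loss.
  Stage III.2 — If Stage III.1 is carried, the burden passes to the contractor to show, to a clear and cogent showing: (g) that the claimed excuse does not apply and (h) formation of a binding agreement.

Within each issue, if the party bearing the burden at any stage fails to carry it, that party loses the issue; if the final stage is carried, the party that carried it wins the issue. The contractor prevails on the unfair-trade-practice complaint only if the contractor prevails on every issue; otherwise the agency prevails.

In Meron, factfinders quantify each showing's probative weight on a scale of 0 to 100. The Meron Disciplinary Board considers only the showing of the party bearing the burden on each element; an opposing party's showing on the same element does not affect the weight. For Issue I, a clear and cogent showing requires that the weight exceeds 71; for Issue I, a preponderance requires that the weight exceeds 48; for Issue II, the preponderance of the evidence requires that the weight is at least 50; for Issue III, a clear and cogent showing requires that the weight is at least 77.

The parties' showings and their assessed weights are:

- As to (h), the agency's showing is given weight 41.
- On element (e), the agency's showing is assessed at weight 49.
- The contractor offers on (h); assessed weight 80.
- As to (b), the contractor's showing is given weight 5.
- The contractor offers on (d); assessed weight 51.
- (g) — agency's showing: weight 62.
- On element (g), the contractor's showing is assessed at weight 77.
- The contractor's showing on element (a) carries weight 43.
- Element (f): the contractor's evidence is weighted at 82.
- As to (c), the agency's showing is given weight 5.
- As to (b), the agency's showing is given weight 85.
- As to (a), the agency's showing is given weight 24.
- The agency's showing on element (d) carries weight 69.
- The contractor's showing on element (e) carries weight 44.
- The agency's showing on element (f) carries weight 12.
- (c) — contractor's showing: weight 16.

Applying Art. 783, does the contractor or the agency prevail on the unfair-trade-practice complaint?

— Issue I —
Stage I.1 (contractor, a preponderance, weight exceeds 48): (a) 43 (agency's 24 disregarded) ≤ 48 — fails.
  Not every element is met, so the contractor fails to carry Stage I.1.
The analysis ends at Stage I.1; the agency prevails on this issue.
— Issue II —
Stage II.1 — burden on contractor; standard: the preponderance of the evidence (weight is at least 50).
    (d): 51 (agency's 69 disregarded) ≥ 50 [met]
  Stage II.1 is satisfied; the onus moves to the agency.
Stage II.2 — burden on agency; standard: the preponderance of the evidence (weight is at least 50).
    (e): 49 (contractor's 44 disregarded) < 50 [not met]
  Stage II.2 not carried; the agency fails its burden.
So the contractor prevails on this issue.
— Issue III —
At Stage III.1 the contractor must meet a clear and cogent showing (weight is at least 77): on (f) the weight is 82 (the agency's 12 is given no effect), ≥ 77, so (f) meets the standard.
  All elements met. The contractor retains the burden for Stage III.2.
At Stage III.2 the contractor must meet a clear and cogent showing (weight is at least 77): on (g) the weight is 77 (the agency's 62 is given no effect), ≥ 77, so (g) meets the standard; on (h) the weight is 80 (the agency's 41 is given no effect), ≥ 77, so (h) meets the standard.
  Stage III.2 carried; the final stage is satisfied.
All stages carried — the contractor prevails on this issue.
Per-issue: Issue I → agency; Issue II → contractor; Issue III → contractor. The contractor must prevail on every issue; overall, the agency prevails.

agency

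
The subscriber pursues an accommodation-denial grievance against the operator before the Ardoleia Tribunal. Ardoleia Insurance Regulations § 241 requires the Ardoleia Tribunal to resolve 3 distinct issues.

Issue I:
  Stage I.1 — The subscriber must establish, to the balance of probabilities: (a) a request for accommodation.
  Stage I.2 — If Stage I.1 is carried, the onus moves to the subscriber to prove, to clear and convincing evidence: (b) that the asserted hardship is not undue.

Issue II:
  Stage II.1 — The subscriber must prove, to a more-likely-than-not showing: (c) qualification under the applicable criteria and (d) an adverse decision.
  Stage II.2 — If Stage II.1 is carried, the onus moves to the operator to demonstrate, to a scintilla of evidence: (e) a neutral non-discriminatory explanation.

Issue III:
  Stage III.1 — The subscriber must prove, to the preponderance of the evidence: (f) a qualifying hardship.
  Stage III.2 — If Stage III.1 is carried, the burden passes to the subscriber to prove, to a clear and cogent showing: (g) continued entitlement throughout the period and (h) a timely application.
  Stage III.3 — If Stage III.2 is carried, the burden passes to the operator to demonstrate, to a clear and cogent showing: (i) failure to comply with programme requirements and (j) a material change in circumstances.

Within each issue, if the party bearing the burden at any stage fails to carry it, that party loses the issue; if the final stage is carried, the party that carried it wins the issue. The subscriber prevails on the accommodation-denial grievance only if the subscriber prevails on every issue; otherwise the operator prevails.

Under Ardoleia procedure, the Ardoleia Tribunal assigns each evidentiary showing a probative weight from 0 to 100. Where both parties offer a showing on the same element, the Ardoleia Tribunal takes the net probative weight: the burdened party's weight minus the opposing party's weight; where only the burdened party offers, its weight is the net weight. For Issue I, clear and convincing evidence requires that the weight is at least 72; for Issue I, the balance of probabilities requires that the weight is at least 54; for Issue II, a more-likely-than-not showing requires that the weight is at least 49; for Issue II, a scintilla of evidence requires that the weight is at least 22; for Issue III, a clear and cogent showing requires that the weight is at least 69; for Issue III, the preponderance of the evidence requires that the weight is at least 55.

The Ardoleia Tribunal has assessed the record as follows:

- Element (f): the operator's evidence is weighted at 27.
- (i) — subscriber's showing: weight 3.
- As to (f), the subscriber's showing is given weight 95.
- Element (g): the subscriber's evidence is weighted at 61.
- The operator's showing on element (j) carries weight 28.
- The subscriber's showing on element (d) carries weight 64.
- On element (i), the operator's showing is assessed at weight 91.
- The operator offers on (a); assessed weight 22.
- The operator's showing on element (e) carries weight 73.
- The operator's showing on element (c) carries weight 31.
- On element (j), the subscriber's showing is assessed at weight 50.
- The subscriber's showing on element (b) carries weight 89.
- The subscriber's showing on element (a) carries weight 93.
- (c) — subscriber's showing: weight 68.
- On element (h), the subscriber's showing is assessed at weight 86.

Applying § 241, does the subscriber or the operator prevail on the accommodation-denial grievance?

— Issue I —
Stage I.1 — burden on subscriber; standard: the balance of probabilities (weight is at least 54).
    (a): 93 − 22 = 71 ≥ 54 [met]
  Stage I.1 carried; the burden remains with the subscriber.
Stage I.2 — burden on subscriber; standard: clear and convincing evidence (weight is at least 72).
    (b): 89 ≥ 72 [met]
  All elements met at the final stage.
Every stage carried; the subscriber prevails on this issue.
— Issue II —
Stage II.1 (subscriber, a more-likely-than-not showing, weight is at least 49): (c) net 68−31=37 < 49 — fails; (d) 64 ≥ 49 — meets.
  The subscriber does not carry Stage II.1.
So the operator prevails on this issue.
— Issue III —
Stage III.1 — burden on subscriber; standard: the preponderance of the evidence (weight is at least 55).
    (f): 95 − 27 = 68 ≥ 55 [met]
  All elements met. The subscriber retains the burden for Stage III.2.
Stage III.2 — burden on subscriber; standard: a clear and cogent showing (weight is at least 69).
    (g): 61 < 69 [not met]
    (h): 86 ≥ 69 [met]
  The subscriber does not carry Stage III.2.
So the operator prevails on this issue.
Per-issue: Issue I → subscriber; Issue II → operator; Issue III → operator. The subscriber must prevail on every issue; overall, the operator prevails.

operator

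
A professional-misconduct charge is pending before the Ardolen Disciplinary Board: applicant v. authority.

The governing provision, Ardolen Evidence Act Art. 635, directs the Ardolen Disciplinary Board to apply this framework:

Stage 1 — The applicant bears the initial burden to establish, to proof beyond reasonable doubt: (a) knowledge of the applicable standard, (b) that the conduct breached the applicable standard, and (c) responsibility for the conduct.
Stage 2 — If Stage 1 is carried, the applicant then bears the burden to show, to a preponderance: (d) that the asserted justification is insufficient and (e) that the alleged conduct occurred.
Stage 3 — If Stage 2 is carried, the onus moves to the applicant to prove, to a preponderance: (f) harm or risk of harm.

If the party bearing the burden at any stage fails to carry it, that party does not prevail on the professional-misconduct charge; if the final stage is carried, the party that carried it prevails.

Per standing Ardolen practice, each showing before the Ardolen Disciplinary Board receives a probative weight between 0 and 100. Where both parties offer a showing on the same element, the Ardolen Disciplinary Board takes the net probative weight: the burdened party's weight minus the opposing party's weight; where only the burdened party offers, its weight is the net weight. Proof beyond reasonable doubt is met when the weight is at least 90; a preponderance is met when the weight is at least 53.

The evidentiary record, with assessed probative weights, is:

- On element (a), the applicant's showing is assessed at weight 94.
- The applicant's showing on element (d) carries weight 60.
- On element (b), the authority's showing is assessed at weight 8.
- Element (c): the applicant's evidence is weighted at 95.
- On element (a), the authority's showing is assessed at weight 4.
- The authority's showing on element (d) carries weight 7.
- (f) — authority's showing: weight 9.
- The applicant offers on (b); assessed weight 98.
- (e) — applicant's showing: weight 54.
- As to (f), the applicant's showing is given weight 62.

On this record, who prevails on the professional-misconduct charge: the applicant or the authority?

applicant

Stage 1 (applicant, proof beyond reasonable doubt, weight is at least 90): (a) net 94−4=90 ≥ 90 — meets; (b) net 98−8=90 ≥ 90 — meets; (c) 95 ≥ 90 — meets.
  Stage 1 carried; the burden remains with the applicant.
Stage 2 (applicant, a preponderance, weight is at least 53): (d) net 60−7=53 ≥ 53 — meets; (e) 54 ≥ 53 — meets.
  All elements met. The applicant retains the burden for Stage 3.
Stage 3 (applicant, a preponderance, weight is at least 53): (f) net 62−9=53 ≥ 53 — meets.
  The applicant carries the last stage.
With every stage satisfied, the applicant prevails.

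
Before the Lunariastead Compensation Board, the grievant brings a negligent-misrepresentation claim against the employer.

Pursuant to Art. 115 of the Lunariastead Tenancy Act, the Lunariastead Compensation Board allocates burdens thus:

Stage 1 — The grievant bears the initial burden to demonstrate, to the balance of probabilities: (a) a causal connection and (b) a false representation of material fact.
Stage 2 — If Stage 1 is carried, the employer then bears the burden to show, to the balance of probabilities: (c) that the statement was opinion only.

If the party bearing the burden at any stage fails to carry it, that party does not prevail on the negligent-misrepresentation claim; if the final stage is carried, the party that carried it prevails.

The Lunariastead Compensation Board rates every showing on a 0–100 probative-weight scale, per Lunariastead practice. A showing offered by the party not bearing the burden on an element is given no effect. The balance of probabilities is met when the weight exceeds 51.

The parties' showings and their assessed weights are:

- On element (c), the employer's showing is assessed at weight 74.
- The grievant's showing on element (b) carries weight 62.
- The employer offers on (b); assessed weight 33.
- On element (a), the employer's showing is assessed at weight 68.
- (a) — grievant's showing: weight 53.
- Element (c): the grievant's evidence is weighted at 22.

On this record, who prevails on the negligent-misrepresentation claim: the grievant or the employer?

Stage 1 (grievant, the balance of probabilities, weight exceeds 51): (a) 53 (employer's 68 disregarded) > 51 — meets; (b) 62 (employer's 33 disregarded) > 51 — meets.
  Stage 1 carried; the burden shifts to the employer.
Stage 2 (employer, the balance of probabilities, weight exceeds 51): (c) 74 (grievant's 22 disregarded) > 51 — meets.
  All elements met at the final stage.
Every stage carried; the employer prevails.

employer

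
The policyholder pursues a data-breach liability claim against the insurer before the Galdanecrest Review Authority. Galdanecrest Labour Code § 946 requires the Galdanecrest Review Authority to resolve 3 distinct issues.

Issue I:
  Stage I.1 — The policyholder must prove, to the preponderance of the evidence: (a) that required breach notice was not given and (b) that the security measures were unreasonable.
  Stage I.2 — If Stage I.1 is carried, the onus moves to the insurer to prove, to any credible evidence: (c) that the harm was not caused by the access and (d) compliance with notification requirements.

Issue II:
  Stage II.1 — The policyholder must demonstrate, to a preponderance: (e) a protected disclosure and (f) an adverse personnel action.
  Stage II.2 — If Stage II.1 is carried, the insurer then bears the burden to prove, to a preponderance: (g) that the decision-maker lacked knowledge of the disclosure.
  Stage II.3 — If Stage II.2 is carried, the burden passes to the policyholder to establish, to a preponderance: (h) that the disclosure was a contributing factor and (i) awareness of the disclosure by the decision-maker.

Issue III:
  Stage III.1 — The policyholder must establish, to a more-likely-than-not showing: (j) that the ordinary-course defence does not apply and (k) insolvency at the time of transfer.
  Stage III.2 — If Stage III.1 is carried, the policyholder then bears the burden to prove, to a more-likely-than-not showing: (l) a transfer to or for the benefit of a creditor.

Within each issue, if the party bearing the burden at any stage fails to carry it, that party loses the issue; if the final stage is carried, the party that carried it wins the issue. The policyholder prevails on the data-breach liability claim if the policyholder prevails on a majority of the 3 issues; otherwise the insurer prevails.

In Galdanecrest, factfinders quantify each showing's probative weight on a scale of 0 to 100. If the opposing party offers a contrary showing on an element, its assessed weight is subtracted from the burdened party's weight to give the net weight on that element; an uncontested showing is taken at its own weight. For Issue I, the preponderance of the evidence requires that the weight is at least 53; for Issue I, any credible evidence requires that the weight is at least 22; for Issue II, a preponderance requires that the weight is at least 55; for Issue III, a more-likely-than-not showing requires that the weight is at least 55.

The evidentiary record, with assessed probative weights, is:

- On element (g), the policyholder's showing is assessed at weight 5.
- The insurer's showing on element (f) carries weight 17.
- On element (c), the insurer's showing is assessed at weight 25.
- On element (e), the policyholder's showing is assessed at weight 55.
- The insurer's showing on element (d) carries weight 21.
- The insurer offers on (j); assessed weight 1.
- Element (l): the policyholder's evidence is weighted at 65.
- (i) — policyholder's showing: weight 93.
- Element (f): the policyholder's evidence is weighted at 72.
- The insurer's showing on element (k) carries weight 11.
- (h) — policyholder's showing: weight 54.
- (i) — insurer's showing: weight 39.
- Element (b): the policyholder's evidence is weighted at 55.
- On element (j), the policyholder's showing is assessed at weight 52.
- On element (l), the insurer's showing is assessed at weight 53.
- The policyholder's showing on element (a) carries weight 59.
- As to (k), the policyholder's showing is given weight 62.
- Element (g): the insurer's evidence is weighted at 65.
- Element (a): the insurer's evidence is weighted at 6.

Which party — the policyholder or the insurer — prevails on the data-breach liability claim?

insurer

— Issue I —
Stage I.1 (policyholder, the preponderance of the evidence, weight is at least 53): (a) net 59−6=53 ≥ 53 — meets; (b) 55 ≥ 53 — meets.
  Stage I.1 is satisfied; the onus moves to the insurer.
Stage I.2 (insurer, any credible evidence, weight is at least 22): (c) 25 ≥ 22 — meets; (d) 21 < 22 — fails.
  Stage I.2 not carried; the insurer fails its burden.
The policyholder prevails on this issue.
— Issue II —
Stage II.1 (policyholder, a preponderance, weight is at least 55): (e) 55 ≥ 55 — meets; (f) net 72−17=55 ≥ 55 — meets.
  All elements met. The burden passes to the insurer.
Stage II.2 (insurer, a preponderance, weight is at least 55): (g) net 65−5=60 ≥ 55 — meets.
  Stage II.2 carried; the burden shifts to the policyholder.
Stage II.3 (policyholder, a preponderance, weight is at least 55): (h) 54 < 55 — fails; (i) net 93−39=54 < 55 — fails.
  Stage II.3 not carried; the policyholder fails its burden.
The insurer prevails on this issue.
— Issue III —
At Stage III.1 the policyholder must meet a more-likely-than-not showing (weight is at least 55): on (j) the weight is 52 less the opposing 1 gives net 51, < 55, so (j) does not meet the standard; on (k) the weight is 62 less the opposing 11 gives net 51, < 55, so (k) does not meet the standard.
  The policyholder does not carry Stage III.1.
So the insurer prevails on this issue.
Per-issue: Issue I → policyholder; Issue II → insurer; Issue III → insurer. The policyholder must prevail on a majority of issues; overall, the insurer prevails.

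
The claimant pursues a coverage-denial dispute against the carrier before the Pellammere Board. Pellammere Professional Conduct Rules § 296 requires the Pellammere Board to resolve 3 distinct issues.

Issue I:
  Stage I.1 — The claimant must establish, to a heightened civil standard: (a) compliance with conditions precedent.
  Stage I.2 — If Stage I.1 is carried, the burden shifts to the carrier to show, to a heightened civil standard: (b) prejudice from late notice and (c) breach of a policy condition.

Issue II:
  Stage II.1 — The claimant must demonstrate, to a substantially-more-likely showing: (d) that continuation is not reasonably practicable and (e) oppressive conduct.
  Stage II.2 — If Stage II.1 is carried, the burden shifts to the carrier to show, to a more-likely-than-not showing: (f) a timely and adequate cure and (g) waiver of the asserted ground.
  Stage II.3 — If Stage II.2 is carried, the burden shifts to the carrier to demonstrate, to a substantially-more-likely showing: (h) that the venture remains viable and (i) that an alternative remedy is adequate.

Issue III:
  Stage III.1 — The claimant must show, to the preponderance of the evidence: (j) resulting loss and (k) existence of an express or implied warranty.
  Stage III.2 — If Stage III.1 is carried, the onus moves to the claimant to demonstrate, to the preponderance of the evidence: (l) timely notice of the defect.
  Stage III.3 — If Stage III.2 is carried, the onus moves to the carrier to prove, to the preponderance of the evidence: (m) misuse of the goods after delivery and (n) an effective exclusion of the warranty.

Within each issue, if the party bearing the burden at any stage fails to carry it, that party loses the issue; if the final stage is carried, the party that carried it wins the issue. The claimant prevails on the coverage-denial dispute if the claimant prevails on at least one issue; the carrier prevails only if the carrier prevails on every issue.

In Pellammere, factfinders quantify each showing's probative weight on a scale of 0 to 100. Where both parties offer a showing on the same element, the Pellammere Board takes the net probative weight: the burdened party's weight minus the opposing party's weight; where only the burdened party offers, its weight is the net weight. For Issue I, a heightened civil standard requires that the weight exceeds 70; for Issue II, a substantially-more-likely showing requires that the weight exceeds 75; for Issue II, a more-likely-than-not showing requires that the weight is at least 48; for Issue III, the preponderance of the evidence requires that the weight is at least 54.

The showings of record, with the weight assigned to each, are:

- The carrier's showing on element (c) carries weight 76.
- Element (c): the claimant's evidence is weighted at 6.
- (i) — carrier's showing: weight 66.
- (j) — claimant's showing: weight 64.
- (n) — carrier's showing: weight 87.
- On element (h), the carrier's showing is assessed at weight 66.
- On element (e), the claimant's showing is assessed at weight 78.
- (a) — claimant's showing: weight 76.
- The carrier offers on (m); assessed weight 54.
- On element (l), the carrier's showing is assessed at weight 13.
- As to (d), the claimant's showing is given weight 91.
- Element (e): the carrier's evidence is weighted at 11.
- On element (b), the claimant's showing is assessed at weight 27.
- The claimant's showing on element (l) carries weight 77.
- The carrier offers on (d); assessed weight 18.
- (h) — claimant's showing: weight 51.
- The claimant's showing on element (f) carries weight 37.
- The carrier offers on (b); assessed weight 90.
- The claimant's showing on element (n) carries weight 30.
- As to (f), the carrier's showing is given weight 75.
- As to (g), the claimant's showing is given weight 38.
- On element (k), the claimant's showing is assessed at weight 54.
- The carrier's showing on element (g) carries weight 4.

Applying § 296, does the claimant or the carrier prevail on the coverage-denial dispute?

— Issue I —
Stage I.1 (claimant, a heightened civil standard, weight exceeds 70): (a) 76 > 70 — meets.
  All elements met. The burden passes to the carrier.
Stage I.2 (carrier, a heightened civil standard, weight exceeds 70): (b) net 90−27=63 ≤ 70 — fails; (c) net 76−6=70 ≤ 70 — fails.
  Stage I.2 not carried; the carrier fails its burden.
So the claimant prevails on this issue.
— Issue II —
Stage II.1 — burden on claimant; standard: a substantially-more-likely showing (weight exceeds 75).
    (d): 91 − 18 = 73 ≤ 75 [not met]
    (e): 78 − 11 = 67 ≤ 75 [not met]
  Not every element is met, so the claimant fails to carry Stage II.1.
The analysis ends at Stage II.1; the carrier prevails on this issue.
— Issue III —
Stage III.1 (claimant, the preponderance of the evidence, weight is at least 54): (j) 64 ≥ 54 — meets; (k) 54 ≥ 54 — meets.
  Stage III.1 carried; the burden remains with the claimant.
Stage III.2 (claimant, the preponderance of the evidence, weight is at least 54): (l) net 77−13=64 ≥ 54 — meets.
  Stage III.2 carried; the burden shifts to the carrier.
Stage III.3 (carrier, the preponderance of the evidence, weight is at least 54): (m) 54 ≥ 54 — meets; (n) net 87−30=57 ≥ 54 — meets.
  The carrier carries the last stage.
Every stage carried; the carrier prevails on this issue.
Per-issue: Issue I → claimant; Issue II → carrier; Issue III → carrier. The claimant must prevail on at least one issue; overall, the claimant prevails.

claimant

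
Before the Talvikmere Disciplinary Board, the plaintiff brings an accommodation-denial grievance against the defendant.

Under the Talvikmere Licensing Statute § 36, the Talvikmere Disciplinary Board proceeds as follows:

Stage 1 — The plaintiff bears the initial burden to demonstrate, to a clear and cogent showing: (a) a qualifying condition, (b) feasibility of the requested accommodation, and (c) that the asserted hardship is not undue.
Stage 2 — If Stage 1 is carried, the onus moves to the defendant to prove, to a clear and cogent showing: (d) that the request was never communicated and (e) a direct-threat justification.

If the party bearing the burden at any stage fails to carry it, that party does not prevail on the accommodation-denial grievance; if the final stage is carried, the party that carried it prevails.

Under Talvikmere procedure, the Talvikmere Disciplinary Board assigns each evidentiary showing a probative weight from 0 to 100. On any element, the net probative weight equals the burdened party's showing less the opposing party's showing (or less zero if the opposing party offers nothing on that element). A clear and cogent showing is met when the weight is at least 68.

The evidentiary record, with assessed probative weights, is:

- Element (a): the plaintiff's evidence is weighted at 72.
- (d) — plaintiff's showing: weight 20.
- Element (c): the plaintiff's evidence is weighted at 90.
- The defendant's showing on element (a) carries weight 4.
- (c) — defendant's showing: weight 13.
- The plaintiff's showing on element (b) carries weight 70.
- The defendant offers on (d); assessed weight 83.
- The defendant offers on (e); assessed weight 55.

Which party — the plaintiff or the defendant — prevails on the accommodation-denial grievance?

At Stage 1 the plaintiff must meet a clear and cogent showing (weight is at least 68): on (a) the weight is 72 less the opposing 4 gives net 68, ≥ 68, so (a) meets the standard; on (b) the weight is 70, which does reach 68, so (b) meets the standard; on (c) the weight is 90 less the opposing 13 gives net 77, which does reach 68, so (c) meets the standard.
  Stage 1 carried; the burden shifts to the defendant.
At Stage 2 the defendant must meet a clear and cogent showing (weight is at least 68): on (d) the weight is 83 less the opposing 20 gives net 63, < 68, so (d) does not meet the standard; on (e) the weight is 55, which does not reach 68, so (e) does not meet the standard.
  The defendant does not carry Stage 2.
The analysis ends at Stage 2; the plaintiff prevails.

plaintiff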